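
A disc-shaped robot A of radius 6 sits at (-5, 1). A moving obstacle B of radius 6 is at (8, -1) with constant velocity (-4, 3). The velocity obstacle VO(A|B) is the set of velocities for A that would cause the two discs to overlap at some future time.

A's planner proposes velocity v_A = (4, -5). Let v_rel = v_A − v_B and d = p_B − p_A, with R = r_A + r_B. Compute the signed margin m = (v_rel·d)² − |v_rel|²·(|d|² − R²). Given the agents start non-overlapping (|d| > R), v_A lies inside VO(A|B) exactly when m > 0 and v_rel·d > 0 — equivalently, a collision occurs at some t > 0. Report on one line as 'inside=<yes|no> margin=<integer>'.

d = (13, -2),  |d|² = 173;  R = 6+6 = 12,  c = 173−12² = 29
v_rel = (8, -8),  |v_rel|² = 128;  v_rel·d = (8)·(13) + (-8)·(-2) = 120
128·t² − 240·t + 29 = 0  ⇒  m = 120² − 128·29 = 10688
m = 10688 > 0,  v_rel·d = 120 > 0  ⇒  inside

inside=yes margin=10688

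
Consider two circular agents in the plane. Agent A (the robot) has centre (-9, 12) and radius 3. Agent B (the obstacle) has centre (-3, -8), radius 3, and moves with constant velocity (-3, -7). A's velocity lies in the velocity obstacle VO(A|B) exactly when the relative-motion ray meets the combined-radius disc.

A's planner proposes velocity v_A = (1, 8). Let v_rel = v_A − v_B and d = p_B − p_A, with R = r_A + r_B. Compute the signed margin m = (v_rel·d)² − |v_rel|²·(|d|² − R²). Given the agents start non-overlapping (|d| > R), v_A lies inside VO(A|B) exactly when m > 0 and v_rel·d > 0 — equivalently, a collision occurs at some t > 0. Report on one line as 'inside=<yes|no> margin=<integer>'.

d = (6, -20),  |d|² = 436;  R = 3+3 = 6,  c = 436−6² = 400
v_rel = (4, 15),  |v_rel|² = 241;  v_rel·d = (4)·(6) + (15)·(-20) = -276
241·t² + 552·t + 400 = 0  ⇒  m = (-276)² − 241·400 = -20224
m = -20224 < 0,  v_rel·d = -276 < 0  ⇒  outside

inside=no margin=-20224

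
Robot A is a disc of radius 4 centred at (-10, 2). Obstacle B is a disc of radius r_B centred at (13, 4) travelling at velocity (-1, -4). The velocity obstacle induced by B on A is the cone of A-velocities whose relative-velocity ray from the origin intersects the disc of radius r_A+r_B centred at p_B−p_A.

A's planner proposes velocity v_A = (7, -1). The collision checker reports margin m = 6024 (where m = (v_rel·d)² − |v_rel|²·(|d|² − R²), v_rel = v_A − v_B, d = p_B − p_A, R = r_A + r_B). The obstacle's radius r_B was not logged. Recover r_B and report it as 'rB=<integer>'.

m = 6024
d = (23, 2);  v_rel = (8, 3),  |v_rel|² = 73
v_rel×d = (8)·(2) − (3)·(23) = -53
since m = R²·73 − (-53)²:  R² = (2809 + 6024) / 73 = 121
R = √121 = 11  ⇒  r_B = 11 − 4 = 7

rB=7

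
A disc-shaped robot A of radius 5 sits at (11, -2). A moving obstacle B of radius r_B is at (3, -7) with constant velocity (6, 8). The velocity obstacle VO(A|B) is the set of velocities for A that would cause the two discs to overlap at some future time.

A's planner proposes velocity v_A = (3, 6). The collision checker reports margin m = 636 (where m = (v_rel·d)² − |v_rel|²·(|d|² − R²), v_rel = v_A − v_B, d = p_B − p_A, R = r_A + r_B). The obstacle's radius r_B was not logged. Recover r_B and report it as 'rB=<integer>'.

m = 636
d = (-8, -5);  v_rel = (-3, -2),  |v_rel|² = 13
v_rel×d = (-3)·(-5) − (-2)·(-8) = -1
since m = R²·13 − (-1)²:  R² = (1 + 636) / 13 = 49
R = √49 = 7  ⇒  r_B = 7 − 5 = 2

rB=2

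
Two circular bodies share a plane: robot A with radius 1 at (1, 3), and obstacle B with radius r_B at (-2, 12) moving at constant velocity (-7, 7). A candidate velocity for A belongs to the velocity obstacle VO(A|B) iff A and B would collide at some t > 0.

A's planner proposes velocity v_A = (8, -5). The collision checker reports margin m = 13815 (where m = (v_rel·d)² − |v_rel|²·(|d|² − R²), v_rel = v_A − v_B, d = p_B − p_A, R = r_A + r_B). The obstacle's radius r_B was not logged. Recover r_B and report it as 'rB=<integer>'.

m = 13815
d = (-3, 9);  v_rel = (15, -12),  |v_rel|² = 369
v_rel×d = (15)·(9) − (-12)·(-3) = 99
since m = R²·369 − 99²:  R² = (9801 + 13815) / 369 = 64
R = √64 = 8  ⇒  r_B = 8 − 1 = 7

rB=7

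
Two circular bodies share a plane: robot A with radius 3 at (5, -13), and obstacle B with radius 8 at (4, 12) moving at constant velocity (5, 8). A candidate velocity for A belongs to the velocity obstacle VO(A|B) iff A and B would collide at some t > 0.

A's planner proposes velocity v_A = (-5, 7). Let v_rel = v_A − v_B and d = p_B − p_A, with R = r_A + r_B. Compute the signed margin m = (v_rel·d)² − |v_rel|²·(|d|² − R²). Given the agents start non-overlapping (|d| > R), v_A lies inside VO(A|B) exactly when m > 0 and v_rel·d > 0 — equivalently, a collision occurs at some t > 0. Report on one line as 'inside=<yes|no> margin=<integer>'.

d = (-1, 25),  |d|² = 626;  R = 3+8 = 11,  c = 626−11² = 505
v_rel = (-10, -1),  |v_rel|² = 101;  v_rel·d = (-10)·(-1) + (-1)·(25) = -15
101·t² + 30·t + 505 = 0  ⇒  m = (-15)² − 101·505 = -50780
m = -50780 < 0,  v_rel·d = -15 < 0  ⇒  outside

inside=no margin=-50780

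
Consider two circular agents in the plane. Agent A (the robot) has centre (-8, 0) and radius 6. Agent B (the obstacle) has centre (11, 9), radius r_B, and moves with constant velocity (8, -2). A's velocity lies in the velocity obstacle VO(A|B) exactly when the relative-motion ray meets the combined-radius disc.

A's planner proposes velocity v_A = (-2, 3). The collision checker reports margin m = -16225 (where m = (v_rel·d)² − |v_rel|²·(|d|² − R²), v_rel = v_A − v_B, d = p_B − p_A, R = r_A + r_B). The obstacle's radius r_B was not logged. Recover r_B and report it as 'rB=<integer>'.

m = -16225
d = (19, 9);  v_rel = (-10, 5),  |v_rel|² = 125
v_rel×d = (-10)·(9) − (5)·(19) = -185
since m = R²·125 − (-185)²:  R² = (34225 + -16225) / 125 = 144
R = √144 = 12  ⇒  r_B = 12 − 6 = 6

rB=6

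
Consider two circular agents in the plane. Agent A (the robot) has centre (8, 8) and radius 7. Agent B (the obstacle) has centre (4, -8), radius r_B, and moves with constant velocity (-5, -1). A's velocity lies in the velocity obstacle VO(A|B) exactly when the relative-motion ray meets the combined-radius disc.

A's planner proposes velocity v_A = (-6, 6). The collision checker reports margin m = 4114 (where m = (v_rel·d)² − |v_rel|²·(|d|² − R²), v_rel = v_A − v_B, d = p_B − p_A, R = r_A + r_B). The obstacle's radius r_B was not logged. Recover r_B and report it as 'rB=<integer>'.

m = 4114
d = (-4, -16);  v_rel = (-1, 7),  |v_rel|² = 50
v_rel×d = (-1)·(-16) − (7)·(-4) = 44
since m = R²·50 − 44²:  R² = (1936 + 4114) / 50 = 121
R = √121 = 11  ⇒  r_B = 11 − 7 = 4

rB=4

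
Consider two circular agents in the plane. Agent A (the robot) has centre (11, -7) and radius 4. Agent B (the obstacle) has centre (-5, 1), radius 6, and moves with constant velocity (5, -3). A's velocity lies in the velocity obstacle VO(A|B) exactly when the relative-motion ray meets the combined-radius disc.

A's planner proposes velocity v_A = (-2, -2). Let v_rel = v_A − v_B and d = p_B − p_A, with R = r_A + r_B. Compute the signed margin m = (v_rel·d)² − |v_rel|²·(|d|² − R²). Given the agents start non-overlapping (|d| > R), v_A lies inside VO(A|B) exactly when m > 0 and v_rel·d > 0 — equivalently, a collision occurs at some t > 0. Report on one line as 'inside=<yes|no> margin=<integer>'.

d = (-16, 8),  |d|² = 320;  R = 4+6 = 10,  c = 320−10² = 220
v_rel = (-7, 1),  |v_rel|² = 50;  v_rel·d = (-7)·(-16) + (1)·(8) = 120
50·t² − 240·t + 220 = 0  ⇒  m = 120² − 50·220 = 3400
m = 3400 > 0,  v_rel·d = 120 > 0  ⇒  inside

inside=yes margin=3400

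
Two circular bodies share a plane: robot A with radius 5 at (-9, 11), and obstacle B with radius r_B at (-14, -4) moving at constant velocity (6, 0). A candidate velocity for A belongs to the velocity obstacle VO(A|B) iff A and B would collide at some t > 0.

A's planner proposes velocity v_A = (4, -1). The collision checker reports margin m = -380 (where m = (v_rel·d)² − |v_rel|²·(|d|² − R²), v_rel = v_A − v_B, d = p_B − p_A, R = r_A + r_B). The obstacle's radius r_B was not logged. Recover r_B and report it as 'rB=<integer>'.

m = -380
d = (-5, -15);  v_rel = (-2, -1),  |v_rel|² = 5
v_rel×d = (-2)·(-15) − (-1)·(-5) = 25
since m = R²·5 − 25²:  R² = (625 + -380) / 5 = 49
R = √49 = 7  ⇒  r_B = 7 − 5 = 2

rB=2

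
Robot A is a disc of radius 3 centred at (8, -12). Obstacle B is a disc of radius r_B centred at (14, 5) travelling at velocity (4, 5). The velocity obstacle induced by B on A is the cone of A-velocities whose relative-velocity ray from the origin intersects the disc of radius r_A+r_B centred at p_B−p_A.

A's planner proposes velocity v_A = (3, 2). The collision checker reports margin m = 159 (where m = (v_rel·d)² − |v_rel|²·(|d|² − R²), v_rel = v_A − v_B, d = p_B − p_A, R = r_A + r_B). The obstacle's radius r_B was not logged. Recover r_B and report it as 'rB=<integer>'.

m = 159
d = (6, 17);  v_rel = (-1, -3),  |v_rel|² = 10
v_rel×d = (-1)·(17) − (-3)·(6) = 1
since m = R²·10 − 1²:  R² = (1 + 159) / 10 = 16
R = √16 = 4  ⇒  r_B = 4 − 3 = 1

rB=1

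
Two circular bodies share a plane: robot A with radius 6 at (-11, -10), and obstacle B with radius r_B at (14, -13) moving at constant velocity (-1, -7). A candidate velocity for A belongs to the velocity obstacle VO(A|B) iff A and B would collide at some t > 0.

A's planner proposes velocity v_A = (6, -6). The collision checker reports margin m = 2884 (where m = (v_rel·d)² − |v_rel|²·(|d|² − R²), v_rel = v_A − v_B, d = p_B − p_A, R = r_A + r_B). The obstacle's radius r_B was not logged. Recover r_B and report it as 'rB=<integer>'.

m = 2884
d = (25, -3);  v_rel = (7, 1),  |v_rel|² = 50
v_rel×d = (7)·(-3) − (1)·(25) = -46
since m = R²·50 − (-46)²:  R² = (2116 + 2884) / 50 = 100
R = √100 = 10  ⇒  r_B = 10 − 6 = 4

rB=4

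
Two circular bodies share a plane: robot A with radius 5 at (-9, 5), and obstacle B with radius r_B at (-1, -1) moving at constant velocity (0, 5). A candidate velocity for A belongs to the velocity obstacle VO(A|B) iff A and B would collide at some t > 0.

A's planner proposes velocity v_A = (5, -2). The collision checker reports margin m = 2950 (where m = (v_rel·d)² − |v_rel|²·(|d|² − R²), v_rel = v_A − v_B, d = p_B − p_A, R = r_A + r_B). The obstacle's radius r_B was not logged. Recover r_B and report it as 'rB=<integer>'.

m = 2950
d = (8, -6);  v_rel = (5, -7),  |v_rel|² = 74
v_rel×d = (5)·(-6) − (-7)·(8) = 26
since m = R²·74 − 26²:  R² = (676 + 2950) / 74 = 49
R = √49 = 7  ⇒  r_B = 7 − 5 = 2

rB=2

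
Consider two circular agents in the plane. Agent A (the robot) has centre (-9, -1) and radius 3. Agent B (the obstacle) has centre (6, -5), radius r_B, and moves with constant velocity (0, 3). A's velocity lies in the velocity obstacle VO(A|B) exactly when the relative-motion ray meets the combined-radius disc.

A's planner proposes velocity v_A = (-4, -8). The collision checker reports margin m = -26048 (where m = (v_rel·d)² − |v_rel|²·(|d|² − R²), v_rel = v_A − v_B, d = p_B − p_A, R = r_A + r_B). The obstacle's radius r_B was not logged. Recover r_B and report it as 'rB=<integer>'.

m = -26048
d = (15, -4);  v_rel = (-4, -11),  |v_rel|² = 137
v_rel×d = (-4)·(-4) − (-11)·(15) = 181
since m = R²·137 − 181²:  R² = (32761 + -26048) / 137 = 49
R = √49 = 7  ⇒  r_B = 7 − 3 = 4

rB=4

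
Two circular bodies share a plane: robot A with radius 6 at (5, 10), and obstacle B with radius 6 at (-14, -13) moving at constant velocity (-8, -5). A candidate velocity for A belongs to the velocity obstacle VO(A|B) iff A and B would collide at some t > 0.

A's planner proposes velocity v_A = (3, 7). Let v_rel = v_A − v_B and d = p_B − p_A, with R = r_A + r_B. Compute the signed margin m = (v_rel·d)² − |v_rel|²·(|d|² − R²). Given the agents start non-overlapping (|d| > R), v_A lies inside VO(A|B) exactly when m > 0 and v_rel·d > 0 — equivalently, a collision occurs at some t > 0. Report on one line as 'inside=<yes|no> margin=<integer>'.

d = (-19, -23),  |d|² = 890;  R = 6+6 = 12,  c = 890−12² = 746
v_rel = (11, 12),  |v_rel|² = 265;  v_rel·d = (11)·(-19) + (12)·(-23) = -485
265·t² + 970·t + 746 = 0  ⇒  m = (-485)² − 265·746 = 37535
m = 37535 > 0,  v_rel·d = -485 < 0  ⇒  outside

inside=no margin=37535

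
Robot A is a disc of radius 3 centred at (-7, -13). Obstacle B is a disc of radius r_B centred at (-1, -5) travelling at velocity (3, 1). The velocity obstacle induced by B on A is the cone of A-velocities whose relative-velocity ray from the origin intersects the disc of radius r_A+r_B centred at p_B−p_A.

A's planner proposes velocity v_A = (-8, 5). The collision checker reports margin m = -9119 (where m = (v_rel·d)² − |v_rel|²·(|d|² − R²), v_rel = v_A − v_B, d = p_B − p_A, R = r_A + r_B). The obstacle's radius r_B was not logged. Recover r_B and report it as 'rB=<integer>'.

m = -9119
d = (6, 8);  v_rel = (-11, 4),  |v_rel|² = 137
v_rel×d = (-11)·(8) − (4)·(6) = -112
since m = R²·137 − (-112)²:  R² = (12544 + -9119) / 137 = 25
R = √25 = 5  ⇒  r_B = 5 − 3 = 2

rB=2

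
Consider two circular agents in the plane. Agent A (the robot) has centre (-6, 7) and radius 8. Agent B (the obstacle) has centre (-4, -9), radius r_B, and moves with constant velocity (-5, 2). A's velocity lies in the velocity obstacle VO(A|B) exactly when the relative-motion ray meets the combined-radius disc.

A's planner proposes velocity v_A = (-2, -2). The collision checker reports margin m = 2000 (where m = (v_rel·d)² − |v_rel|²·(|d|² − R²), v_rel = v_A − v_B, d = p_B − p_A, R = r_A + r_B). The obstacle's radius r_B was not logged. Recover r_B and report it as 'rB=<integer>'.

m = 2000
d = (2, -16);  v_rel = (3, -4),  |v_rel|² = 25
v_rel×d = (3)·(-16) − (-4)·(2) = -40
since m = R²·25 − (-40)²:  R² = (1600 + 2000) / 25 = 144
R = √144 = 12  ⇒  r_B = 12 − 8 = 4

rB=4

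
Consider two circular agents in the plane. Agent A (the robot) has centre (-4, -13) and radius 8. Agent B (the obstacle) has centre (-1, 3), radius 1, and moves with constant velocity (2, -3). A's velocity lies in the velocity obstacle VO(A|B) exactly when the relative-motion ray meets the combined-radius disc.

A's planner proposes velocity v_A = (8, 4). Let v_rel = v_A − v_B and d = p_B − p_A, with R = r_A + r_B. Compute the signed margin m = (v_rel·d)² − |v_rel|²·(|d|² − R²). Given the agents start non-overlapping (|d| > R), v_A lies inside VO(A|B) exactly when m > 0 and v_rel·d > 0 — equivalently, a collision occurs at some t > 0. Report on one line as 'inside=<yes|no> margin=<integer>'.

d = (3, 16),  |d|² = 265;  R = 8+1 = 9,  c = 265−9² = 184
v_rel = (6, 7),  |v_rel|² = 85;  v_rel·d = (6)·(3) + (7)·(16) = 130
85·t² − 260·t + 184 = 0  ⇒  m = 130² − 85·184 = 1260
m = 1260 > 0,  v_rel·d = 130 > 0  ⇒  inside

inside=yes margin=1260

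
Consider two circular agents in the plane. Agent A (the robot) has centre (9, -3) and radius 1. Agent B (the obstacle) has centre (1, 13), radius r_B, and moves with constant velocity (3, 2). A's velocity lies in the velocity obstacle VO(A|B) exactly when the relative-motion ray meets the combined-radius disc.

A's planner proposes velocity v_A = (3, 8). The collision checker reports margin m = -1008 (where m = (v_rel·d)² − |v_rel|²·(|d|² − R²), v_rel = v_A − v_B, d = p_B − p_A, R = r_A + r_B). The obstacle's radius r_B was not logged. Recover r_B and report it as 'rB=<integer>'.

m = -1008
d = (-8, 16);  v_rel = (0, 6),  |v_rel|² = 36
v_rel×d = (0)·(16) − (6)·(-8) = 48
since m = R²·36 − 48²:  R² = (2304 + -1008) / 36 = 36
R = √36 = 6  ⇒  r_B = 6 − 1 = 5

rB=5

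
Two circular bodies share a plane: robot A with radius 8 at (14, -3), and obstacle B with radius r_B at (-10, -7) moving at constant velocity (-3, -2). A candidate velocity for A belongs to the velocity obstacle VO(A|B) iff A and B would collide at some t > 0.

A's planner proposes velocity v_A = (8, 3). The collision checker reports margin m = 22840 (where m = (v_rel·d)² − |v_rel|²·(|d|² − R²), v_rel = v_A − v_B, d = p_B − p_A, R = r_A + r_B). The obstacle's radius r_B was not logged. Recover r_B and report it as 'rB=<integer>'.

m = 22840
d = (-24, -4);  v_rel = (11, 5),  |v_rel|² = 146
v_rel×d = (11)·(-4) − (5)·(-24) = 76
since m = R²·146 − 76²:  R² = (5776 + 22840) / 146 = 196
R = √196 = 14  ⇒  r_B = 14 − 8 = 6

rB=6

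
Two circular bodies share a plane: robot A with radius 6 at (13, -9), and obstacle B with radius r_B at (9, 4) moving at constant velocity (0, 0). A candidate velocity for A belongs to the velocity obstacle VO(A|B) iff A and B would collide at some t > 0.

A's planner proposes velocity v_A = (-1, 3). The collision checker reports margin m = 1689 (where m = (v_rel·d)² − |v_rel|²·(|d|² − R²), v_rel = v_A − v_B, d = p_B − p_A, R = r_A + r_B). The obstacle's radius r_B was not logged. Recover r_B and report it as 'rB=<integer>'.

m = 1689
d = (-4, 13);  v_rel = (-1, 3),  |v_rel|² = 10
v_rel×d = (-1)·(13) − (3)·(-4) = -1
since m = R²·10 − (-1)²:  R² = (1 + 1689) / 10 = 169
R = √169 = 13  ⇒  r_B = 13 − 6 = 7

rB=7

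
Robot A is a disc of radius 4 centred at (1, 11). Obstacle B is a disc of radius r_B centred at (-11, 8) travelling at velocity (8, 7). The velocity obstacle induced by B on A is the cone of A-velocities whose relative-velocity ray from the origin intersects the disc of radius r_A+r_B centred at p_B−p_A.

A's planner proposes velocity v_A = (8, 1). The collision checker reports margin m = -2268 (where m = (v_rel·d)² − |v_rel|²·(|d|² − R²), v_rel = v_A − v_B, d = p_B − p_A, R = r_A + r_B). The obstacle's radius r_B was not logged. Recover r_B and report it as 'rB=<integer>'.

m = -2268
d = (-12, -3);  v_rel = (0, -6),  |v_rel|² = 36
v_rel×d = (0)·(-3) − (-6)·(-12) = -72
since m = R²·36 − (-72)²:  R² = (5184 + -2268) / 36 = 81
R = √81 = 9  ⇒  r_B = 9 − 4 = 5

rB=5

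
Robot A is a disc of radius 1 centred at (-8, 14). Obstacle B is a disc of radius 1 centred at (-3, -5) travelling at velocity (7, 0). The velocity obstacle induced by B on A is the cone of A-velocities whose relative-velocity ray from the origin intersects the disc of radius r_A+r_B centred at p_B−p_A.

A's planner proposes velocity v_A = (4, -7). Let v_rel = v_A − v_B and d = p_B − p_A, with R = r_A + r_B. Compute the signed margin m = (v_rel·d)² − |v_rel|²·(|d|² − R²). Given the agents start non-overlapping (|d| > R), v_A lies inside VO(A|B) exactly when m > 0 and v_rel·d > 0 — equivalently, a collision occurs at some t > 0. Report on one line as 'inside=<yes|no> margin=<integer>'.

d = (5, -19),  |d|² = 386;  R = 1+1 = 2,  c = 386−2² = 382
v_rel = (-3, -7),  |v_rel|² = 58;  v_rel·d = (-3)·(5) + (-7)·(-19) = 118
58·t² − 236·t + 382 = 0  ⇒  m = 118² − 58·382 = -8232
m = -8232 < 0,  v_rel·d = 118 > 0  ⇒  outside

inside=no margin=-8232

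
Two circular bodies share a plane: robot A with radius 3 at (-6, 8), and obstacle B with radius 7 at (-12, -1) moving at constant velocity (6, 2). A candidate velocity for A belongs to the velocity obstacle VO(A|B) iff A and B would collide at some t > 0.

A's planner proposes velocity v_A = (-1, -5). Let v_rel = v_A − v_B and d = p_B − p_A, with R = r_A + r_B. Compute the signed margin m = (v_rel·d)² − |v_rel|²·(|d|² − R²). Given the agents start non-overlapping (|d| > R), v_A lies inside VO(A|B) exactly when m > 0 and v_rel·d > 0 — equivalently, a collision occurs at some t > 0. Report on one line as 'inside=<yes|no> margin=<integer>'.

d = (-6, -9),  |d|² = 117;  R = 3+7 = 10,  c = 117−10² = 17
v_rel = (-7, -7),  |v_rel|² = 98;  v_rel·d = (-7)·(-6) + (-7)·(-9) = 105
98·t² − 210·t + 17 = 0  ⇒  m = 105² − 98·17 = 9359
m = 9359 > 0,  v_rel·d = 105 > 0  ⇒  inside

inside=yes margin=9359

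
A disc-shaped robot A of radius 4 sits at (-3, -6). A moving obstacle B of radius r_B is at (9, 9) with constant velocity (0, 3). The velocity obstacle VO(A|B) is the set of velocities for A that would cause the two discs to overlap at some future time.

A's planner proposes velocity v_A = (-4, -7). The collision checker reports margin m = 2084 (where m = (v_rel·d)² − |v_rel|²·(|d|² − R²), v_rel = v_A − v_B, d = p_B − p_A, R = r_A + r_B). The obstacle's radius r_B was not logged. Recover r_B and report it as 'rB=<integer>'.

m = 2084
d = (12, 15);  v_rel = (-4, -10),  |v_rel|² = 116
v_rel×d = (-4)·(15) − (-10)·(12) = 60
since m = R²·116 − 60²:  R² = (3600 + 2084) / 116 = 49
R = √49 = 7  ⇒  r_B = 7 − 4 = 3

rB=3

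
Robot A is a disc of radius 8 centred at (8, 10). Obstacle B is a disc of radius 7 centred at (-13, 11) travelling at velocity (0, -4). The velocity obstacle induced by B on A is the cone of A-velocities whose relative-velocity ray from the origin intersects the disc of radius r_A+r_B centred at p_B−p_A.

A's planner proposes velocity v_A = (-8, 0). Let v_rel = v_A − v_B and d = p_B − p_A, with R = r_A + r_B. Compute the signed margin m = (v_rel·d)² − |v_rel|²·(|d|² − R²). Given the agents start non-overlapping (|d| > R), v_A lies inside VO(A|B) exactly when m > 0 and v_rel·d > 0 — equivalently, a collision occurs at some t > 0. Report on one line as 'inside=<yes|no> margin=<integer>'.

d = (-21, 1),  |d|² = 442;  R = 8+7 = 15,  c = 442−15² = 217
v_rel = (-8, 4),  |v_rel|² = 80;  v_rel·d = (-8)·(-21) + (4)·(1) = 172
80·t² − 344·t + 217 = 0  ⇒  m = 172² − 80·217 = 12224
m = 12224 > 0,  v_rel·d = 172 > 0  ⇒  inside

inside=yes margin=12224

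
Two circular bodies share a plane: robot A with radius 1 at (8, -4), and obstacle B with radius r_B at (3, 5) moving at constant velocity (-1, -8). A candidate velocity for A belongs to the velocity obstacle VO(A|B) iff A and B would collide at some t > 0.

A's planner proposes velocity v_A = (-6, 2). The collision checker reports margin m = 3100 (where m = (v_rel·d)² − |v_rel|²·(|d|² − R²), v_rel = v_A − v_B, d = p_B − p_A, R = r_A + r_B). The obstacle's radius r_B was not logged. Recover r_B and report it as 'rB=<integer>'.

m = 3100
d = (-5, 9);  v_rel = (-5, 10),  |v_rel|² = 125
v_rel×d = (-5)·(9) − (10)·(-5) = 5
since m = R²·125 − 5²:  R² = (25 + 3100) / 125 = 25
R = √25 = 5  ⇒  r_B = 5 − 1 = 4

rB=4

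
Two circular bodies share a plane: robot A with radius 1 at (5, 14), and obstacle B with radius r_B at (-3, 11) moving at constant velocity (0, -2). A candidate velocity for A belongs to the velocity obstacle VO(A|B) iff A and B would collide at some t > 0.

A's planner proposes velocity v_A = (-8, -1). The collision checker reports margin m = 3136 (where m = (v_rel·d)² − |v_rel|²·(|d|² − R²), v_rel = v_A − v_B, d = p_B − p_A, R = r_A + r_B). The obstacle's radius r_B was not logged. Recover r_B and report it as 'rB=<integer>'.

m = 3136
d = (-8, -3);  v_rel = (-8, 1),  |v_rel|² = 65
v_rel×d = (-8)·(-3) − (1)·(-8) = 32
since m = R²·65 − 32²:  R² = (1024 + 3136) / 65 = 64
R = √64 = 8  ⇒  r_B = 8 − 1 = 7

rB=7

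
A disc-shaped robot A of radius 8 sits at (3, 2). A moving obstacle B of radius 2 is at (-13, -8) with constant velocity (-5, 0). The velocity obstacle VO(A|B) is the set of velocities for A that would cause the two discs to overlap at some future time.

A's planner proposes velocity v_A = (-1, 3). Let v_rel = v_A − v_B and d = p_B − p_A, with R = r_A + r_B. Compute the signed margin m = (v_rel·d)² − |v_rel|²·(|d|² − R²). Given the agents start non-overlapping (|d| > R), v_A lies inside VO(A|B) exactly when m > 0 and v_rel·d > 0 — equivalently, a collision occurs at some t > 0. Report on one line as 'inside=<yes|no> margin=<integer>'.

d = (-16, -10),  |d|² = 356;  R = 8+2 = 10,  c = 356−10² = 256
v_rel = (4, 3),  |v_rel|² = 25;  v_rel·d = (4)·(-16) + (3)·(-10) = -94
25·t² + 188·t + 256 = 0  ⇒  m = (-94)² − 25·256 = 2436
m = 2436 > 0,  v_rel·d = -94 < 0  ⇒  outside

inside=no margin=2436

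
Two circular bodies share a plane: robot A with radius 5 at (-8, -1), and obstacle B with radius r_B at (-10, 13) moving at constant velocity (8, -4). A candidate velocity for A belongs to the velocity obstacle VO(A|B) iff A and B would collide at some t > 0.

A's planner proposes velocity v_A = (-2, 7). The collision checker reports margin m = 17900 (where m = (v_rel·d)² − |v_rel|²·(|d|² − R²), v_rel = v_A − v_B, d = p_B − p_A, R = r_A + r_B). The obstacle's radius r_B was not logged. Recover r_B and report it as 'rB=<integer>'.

m = 17900
d = (-2, 14);  v_rel = (-10, 11),  |v_rel|² = 221
v_rel×d = (-10)·(14) − (11)·(-2) = -118
since m = R²·221 − (-118)²:  R² = (13924 + 17900) / 221 = 144
R = √144 = 12  ⇒  r_B = 12 − 5 = 7

rB=7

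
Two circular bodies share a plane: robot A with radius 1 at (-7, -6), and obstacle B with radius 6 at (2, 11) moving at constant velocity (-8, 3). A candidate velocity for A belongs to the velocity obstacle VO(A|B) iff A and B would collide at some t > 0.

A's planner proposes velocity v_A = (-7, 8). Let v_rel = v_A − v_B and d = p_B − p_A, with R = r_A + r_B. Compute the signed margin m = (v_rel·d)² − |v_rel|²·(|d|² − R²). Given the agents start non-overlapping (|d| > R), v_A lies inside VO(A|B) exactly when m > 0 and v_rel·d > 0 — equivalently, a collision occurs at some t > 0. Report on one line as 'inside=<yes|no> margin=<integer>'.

d = (9, 17),  |d|² = 370;  R = 1+6 = 7,  c = 370−7² = 321
v_rel = (1, 5),  |v_rel|² = 26;  v_rel·d = (1)·(9) + (5)·(17) = 94
26·t² − 188·t + 321 = 0  ⇒  m = 94² − 26·321 = 490
m = 490 > 0,  v_rel·d = 94 > 0  ⇒  inside

inside=yes margin=490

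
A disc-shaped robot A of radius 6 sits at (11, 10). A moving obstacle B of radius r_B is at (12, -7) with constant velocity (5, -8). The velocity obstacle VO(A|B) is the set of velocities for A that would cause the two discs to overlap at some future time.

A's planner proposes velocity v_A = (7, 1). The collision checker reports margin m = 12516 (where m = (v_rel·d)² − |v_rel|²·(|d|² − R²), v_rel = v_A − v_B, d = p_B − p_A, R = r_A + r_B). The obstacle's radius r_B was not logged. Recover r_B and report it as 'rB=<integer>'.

m = 12516
d = (1, -17);  v_rel = (2, 9),  |v_rel|² = 85
v_rel×d = (2)·(-17) − (9)·(1) = -43
since m = R²·85 − (-43)²:  R² = (1849 + 12516) / 85 = 169
R = √169 = 13  ⇒  r_B = 13 − 6 = 7

rB=7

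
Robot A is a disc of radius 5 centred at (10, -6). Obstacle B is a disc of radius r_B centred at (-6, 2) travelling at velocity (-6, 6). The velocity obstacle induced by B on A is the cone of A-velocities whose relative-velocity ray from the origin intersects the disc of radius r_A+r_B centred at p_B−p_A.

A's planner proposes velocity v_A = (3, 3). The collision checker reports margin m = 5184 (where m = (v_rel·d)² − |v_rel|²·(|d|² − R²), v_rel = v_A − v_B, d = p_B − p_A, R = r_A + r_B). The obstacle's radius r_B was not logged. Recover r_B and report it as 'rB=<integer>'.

m = 5184
d = (-16, 8);  v_rel = (9, -3),  |v_rel|² = 90
v_rel×d = (9)·(8) − (-3)·(-16) = 24
since m = R²·90 − 24²:  R² = (576 + 5184) / 90 = 64
R = √64 = 8  ⇒  r_B = 8 − 5 = 3

rB=3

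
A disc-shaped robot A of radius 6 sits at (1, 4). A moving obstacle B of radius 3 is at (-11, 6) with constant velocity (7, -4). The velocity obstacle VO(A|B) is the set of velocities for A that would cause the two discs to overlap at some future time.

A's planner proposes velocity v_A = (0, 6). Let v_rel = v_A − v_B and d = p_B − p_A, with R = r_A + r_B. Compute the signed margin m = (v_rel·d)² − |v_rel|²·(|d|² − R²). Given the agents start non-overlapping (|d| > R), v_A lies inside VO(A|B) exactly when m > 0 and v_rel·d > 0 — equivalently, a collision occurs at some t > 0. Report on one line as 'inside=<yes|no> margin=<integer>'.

d = (-12, 2),  |d|² = 148;  R = 6+3 = 9,  c = 148−9² = 67
v_rel = (-7, 10),  |v_rel|² = 149;  v_rel·d = (-7)·(-12) + (10)·(2) = 104
149·t² − 208·t + 67 = 0  ⇒  m = 104² − 149·67 = 833
m = 833 > 0,  v_rel·d = 104 > 0  ⇒  inside

inside=yes margin=833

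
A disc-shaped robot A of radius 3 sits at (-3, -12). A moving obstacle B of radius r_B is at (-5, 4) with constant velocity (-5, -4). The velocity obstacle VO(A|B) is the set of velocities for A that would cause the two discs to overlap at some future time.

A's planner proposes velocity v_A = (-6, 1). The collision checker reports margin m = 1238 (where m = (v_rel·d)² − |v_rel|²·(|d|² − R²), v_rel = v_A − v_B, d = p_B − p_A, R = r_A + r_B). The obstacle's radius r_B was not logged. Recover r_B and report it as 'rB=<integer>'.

m = 1238
d = (-2, 16);  v_rel = (-1, 5),  |v_rel|² = 26
v_rel×d = (-1)·(16) − (5)·(-2) = -6
since m = R²·26 − (-6)²:  R² = (36 + 1238) / 26 = 49
R = √49 = 7  ⇒  r_B = 7 − 3 = 4

rB=4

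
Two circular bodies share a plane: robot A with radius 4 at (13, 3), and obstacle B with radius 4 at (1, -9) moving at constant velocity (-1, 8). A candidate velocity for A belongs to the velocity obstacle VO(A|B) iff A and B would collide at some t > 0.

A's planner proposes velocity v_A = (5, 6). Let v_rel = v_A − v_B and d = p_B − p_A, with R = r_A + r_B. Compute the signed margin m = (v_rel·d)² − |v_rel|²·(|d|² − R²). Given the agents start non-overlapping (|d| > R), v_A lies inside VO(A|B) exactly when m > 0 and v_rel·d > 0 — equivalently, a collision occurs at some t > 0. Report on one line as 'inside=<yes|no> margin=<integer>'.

d = (-12, -12),  |d|² = 288;  R = 4+4 = 8,  c = 288−8² = 224
v_rel = (6, -2),  |v_rel|² = 40;  v_rel·d = (6)·(-12) + (-2)·(-12) = -48
40·t² + 96·t + 224 = 0  ⇒  m = (-48)² − 40·224 = -6656
m = -6656 < 0,  v_rel·d = -48 < 0  ⇒  outside

inside=no margin=-6656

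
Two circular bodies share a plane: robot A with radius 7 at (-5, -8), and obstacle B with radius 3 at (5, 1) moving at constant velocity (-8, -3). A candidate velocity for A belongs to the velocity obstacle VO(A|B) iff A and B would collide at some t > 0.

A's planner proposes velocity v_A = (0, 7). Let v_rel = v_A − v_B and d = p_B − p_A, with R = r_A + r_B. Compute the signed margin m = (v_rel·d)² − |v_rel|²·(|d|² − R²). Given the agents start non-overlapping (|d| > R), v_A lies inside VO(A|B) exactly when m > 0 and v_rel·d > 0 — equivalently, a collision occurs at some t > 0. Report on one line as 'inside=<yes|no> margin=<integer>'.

d = (10, 9),  |d|² = 181;  R = 7+3 = 10,  c = 181−10² = 81
v_rel = (8, 10),  |v_rel|² = 164;  v_rel·d = (8)·(10) + (10)·(9) = 170
164·t² − 340·t + 81 = 0  ⇒  m = 170² − 164·81 = 15616
m = 15616 > 0,  v_rel·d = 170 > 0  ⇒  inside

inside=yes margin=15616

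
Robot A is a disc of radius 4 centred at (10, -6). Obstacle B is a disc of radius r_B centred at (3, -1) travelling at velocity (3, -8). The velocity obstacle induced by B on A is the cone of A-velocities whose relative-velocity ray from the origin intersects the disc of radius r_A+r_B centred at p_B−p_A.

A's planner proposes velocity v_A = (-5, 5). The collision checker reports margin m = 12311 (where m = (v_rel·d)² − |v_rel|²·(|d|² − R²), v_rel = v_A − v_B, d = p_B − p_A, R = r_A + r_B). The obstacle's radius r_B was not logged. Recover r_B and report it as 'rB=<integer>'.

m = 12311
d = (-7, 5);  v_rel = (-8, 13),  |v_rel|² = 233
v_rel×d = (-8)·(5) − (13)·(-7) = 51
since m = R²·233 − 51²:  R² = (2601 + 12311) / 233 = 64
R = √64 = 8  ⇒  r_B = 8 − 4 = 4

rB=4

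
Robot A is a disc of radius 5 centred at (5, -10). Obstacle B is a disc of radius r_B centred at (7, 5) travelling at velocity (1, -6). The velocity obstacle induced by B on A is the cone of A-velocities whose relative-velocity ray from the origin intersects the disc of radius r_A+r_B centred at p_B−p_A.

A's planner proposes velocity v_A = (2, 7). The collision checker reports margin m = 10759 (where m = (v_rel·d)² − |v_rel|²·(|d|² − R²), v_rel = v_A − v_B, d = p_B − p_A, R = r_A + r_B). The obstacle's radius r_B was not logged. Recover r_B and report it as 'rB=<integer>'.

m = 10759
d = (2, 15);  v_rel = (1, 13),  |v_rel|² = 170
v_rel×d = (1)·(15) − (13)·(2) = -11
since m = R²·170 − (-11)²:  R² = (121 + 10759) / 170 = 64
R = √64 = 8  ⇒  r_B = 8 − 5 = 3

rB=3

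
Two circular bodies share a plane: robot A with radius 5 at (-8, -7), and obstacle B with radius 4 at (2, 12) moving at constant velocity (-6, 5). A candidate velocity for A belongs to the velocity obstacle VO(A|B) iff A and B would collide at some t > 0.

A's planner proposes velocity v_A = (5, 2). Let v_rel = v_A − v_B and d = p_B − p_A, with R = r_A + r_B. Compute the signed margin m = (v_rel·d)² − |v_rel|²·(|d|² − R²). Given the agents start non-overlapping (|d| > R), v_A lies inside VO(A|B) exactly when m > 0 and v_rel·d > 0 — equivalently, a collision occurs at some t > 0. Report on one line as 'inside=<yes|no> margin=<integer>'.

d = (10, 19),  |d|² = 461;  R = 5+4 = 9,  c = 461−9² = 380
v_rel = (11, -3),  |v_rel|² = 130;  v_rel·d = (11)·(10) + (-3)·(19) = 53
130·t² − 106·t + 380 = 0  ⇒  m = 53² − 130·380 = -46591
m = -46591 < 0,  v_rel·d = 53 > 0  ⇒  outside

inside=no margin=-46591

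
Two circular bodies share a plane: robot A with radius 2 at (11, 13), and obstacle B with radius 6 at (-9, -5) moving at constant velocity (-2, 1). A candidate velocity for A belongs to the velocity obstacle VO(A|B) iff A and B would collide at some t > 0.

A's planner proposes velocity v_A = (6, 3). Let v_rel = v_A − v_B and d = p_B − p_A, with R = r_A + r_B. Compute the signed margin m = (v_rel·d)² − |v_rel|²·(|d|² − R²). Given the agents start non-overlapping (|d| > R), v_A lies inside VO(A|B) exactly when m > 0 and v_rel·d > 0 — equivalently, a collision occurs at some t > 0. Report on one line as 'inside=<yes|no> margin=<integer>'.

d = (-20, -18),  |d|² = 724;  R = 2+6 = 8,  c = 724−8² = 660
v_rel = (8, 2),  |v_rel|² = 68;  v_rel·d = (8)·(-20) + (2)·(-18) = -196
68·t² + 392·t + 660 = 0  ⇒  m = (-196)² − 68·660 = -6464
m = -6464 < 0,  v_rel·d = -196 < 0  ⇒  outside

inside=no margin=-6464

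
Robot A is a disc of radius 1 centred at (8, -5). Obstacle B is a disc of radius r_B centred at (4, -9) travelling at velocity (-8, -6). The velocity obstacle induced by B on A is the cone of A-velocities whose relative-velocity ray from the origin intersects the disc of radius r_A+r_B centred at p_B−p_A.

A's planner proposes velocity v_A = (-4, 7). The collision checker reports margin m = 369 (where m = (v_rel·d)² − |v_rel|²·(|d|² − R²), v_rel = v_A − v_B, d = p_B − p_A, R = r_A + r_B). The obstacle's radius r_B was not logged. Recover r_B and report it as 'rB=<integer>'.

m = 369
d = (-4, -4);  v_rel = (4, 13),  |v_rel|² = 185
v_rel×d = (4)·(-4) − (13)·(-4) = 36
since m = R²·185 − 36²:  R² = (1296 + 369) / 185 = 9
R = √9 = 3  ⇒  r_B = 3 − 1 = 2

rB=2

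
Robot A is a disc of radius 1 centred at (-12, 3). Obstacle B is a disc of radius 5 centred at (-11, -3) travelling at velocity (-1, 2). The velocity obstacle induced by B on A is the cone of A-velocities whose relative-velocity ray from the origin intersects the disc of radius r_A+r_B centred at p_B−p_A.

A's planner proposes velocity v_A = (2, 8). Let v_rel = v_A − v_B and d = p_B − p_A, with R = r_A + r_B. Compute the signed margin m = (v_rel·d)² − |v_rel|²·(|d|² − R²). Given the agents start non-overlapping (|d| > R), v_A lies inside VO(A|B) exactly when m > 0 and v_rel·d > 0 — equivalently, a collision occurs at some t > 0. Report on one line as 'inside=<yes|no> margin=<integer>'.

d = (1, -6),  |d|² = 37;  R = 1+5 = 6,  c = 37−6² = 1
v_rel = (3, 6),  |v_rel|² = 45;  v_rel·d = (3)·(1) + (6)·(-6) = -33
45·t² + 66·t + 1 = 0  ⇒  m = (-33)² − 45·1 = 1044
m = 1044 > 0,  v_rel·d = -33 < 0  ⇒  outside

inside=no margin=1044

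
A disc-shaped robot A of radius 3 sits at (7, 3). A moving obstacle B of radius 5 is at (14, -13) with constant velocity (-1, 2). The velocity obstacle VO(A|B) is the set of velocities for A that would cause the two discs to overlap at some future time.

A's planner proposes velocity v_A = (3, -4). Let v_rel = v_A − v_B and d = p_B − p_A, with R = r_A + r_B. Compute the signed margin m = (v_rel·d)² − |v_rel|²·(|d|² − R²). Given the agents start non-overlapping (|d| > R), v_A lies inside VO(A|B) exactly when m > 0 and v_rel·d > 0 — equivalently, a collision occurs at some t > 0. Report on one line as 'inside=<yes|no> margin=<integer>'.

d = (7, -16),  |d|² = 305;  R = 3+5 = 8,  c = 305−8² = 241
v_rel = (4, -6),  |v_rel|² = 52;  v_rel·d = (4)·(7) + (-6)·(-16) = 124
52·t² − 248·t + 241 = 0  ⇒  m = 124² − 52·241 = 2844
m = 2844 > 0,  v_rel·d = 124 > 0  ⇒  inside

inside=yes margin=2844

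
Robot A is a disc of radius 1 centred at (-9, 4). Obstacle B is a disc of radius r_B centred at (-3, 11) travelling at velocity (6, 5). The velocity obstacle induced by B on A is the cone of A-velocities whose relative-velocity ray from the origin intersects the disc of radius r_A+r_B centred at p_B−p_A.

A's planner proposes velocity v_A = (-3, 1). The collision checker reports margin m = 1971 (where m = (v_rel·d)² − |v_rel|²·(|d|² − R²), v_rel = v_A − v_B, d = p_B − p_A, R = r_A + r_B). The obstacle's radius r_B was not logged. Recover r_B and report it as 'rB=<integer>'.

m = 1971
d = (6, 7);  v_rel = (-9, -4),  |v_rel|² = 97
v_rel×d = (-9)·(7) − (-4)·(6) = -39
since m = R²·97 − (-39)²:  R² = (1521 + 1971) / 97 = 36
R = √36 = 6  ⇒  r_B = 6 − 1 = 5

rB=5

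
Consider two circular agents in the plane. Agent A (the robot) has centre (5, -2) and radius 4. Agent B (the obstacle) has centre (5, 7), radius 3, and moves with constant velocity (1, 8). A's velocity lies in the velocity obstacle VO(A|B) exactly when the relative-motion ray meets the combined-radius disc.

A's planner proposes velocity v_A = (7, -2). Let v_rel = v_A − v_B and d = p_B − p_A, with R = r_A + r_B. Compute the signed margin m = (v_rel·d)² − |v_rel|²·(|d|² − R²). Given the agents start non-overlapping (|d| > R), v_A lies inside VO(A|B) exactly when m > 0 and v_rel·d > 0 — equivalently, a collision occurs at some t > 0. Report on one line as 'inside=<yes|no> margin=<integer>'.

d = (0, 9),  |d|² = 81;  R = 4+3 = 7,  c = 81−7² = 32
v_rel = (6, -10),  |v_rel|² = 136;  v_rel·d = (6)·(0) + (-10)·(9) = -90
136·t² + 180·t + 32 = 0  ⇒  m = (-90)² − 136·32 = 3748
m = 3748 > 0,  v_rel·d = -90 < 0  ⇒  outside

inside=no margin=3748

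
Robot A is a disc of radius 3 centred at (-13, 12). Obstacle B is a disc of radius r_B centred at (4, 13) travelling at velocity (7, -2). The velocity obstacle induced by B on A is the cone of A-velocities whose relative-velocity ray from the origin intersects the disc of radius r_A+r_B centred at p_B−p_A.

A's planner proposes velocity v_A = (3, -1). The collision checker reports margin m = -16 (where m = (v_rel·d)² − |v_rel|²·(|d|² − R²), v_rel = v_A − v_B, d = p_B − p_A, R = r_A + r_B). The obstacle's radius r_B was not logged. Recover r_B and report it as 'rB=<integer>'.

m = -16
d = (17, 1);  v_rel = (-4, 1),  |v_rel|² = 17
v_rel×d = (-4)·(1) − (1)·(17) = -21
since m = R²·17 − (-21)²:  R² = (441 + -16) / 17 = 25
R = √25 = 5  ⇒  r_B = 5 − 3 = 2

rB=2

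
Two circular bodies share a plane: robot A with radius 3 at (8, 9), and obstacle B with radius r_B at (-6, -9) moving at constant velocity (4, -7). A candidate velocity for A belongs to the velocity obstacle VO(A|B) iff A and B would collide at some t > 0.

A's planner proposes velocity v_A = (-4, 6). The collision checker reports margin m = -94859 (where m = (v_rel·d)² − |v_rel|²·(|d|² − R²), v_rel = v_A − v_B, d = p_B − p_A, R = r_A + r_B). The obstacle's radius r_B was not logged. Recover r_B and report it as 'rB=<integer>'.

m = -94859
d = (-14, -18);  v_rel = (-8, 13),  |v_rel|² = 233
v_rel×d = (-8)·(-18) − (13)·(-14) = 326
since m = R²·233 − 326²:  R² = (106276 + -94859) / 233 = 49
R = √49 = 7  ⇒  r_B = 7 − 3 = 4

rB=4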